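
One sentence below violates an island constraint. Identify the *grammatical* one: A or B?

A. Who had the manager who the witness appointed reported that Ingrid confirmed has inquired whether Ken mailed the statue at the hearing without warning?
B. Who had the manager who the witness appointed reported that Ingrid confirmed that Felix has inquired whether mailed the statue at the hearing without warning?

A

In B, the wh-phrase is extracted from inside a wh-island (introduced by "whether"), which blocks movement.
In A, the extraction path crosses only that-complement boundaries, which are transparent.
So A is grammatical.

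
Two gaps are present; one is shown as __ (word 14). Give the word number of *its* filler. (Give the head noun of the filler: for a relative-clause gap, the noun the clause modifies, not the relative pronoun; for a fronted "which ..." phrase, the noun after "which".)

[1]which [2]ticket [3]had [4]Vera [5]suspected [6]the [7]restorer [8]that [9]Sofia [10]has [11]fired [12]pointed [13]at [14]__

The marked gap is the object of the preposition "at" of "pointed".
Its filler is the fronted wh-phrase "which ticket", at word 2.
(The other dependency links word 7 to a gap after word 11.)

2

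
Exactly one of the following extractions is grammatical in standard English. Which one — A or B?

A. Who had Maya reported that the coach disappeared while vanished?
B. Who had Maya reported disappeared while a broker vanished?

In A, the wh-phrase is extracted from inside an adjunct island (introduced by "while"), which blocks movement.
In B, the extraction path crosses only that-complement boundaries, which are transparent.
So B is grammatical.

B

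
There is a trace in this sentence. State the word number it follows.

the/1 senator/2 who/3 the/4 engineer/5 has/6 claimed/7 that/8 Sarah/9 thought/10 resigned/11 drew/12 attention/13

The displaced element is "the senator" (word 2).
It is linked across 2 clause boundaries (that → Ø).
It functions as the subject of "resigned", so the gap sits immediately after word 10 ("thought").
Base order: The engineer has claimed that Sarah thought that the senator resigned.

10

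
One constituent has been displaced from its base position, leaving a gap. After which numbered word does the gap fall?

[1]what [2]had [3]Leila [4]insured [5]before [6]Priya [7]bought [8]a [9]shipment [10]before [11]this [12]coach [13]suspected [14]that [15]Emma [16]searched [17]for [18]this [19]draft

4

The displaced element is "what" (word 1).
It functions as the direct object of "insured", so the gap sits immediately after word 4 ("insured").
Base order: Leila had insured what before Priya bought a shipment before this coach suspected that Emma searched for this draft.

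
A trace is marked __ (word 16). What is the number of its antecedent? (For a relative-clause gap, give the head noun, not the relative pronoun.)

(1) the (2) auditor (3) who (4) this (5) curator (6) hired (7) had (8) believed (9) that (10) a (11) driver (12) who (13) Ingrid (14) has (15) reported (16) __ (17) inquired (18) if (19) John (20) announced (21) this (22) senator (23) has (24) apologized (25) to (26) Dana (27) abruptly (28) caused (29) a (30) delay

The gap at 16 is the subject of "inquired", inside a relative clause.
The relative pronoun is "who" (word 12); it is bound by the head noun immediately before it.
Its filler is the head noun "driver", at word 11.

11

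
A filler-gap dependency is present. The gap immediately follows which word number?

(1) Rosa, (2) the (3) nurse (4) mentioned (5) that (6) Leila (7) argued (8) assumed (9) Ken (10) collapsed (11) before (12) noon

The displaced element is "Rosa" (word 1).
It is linked across 2 clause boundaries (that → Ø).
It functions as the subject of "assumed", so the gap sits immediately after word 7 ("argued").
Base order: The nurse mentioned that Leila argued that Rosa assumed Ken collapsed before noon.

7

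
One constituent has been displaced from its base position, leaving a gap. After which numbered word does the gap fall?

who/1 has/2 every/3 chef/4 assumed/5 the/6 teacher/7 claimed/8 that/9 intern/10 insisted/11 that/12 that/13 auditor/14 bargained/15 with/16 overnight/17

16

The displaced element is "who" (word 1).
It is linked across 3 clause boundaries (Ø → Ø → that).
It functions as the object of the preposition "with" of "bargained", so the gap sits immediately after word 16 ("with").
Base order: Every chef has assumed the teacher claimed that intern insisted that that auditor bargained with who overnight.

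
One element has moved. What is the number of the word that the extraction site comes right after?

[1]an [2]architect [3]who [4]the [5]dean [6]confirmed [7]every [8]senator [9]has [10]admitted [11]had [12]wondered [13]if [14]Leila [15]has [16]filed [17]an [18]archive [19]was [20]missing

The displaced element is "an architect" (word 2).
It is linked across 2 clause boundaries (Ø → Ø).
It functions as the subject of "wondered", so the gap sits immediately after word 10 ("admitted").
Base order: The dean confirmed every senator has admitted that an architect had wondered if Leila has filed an archive.

10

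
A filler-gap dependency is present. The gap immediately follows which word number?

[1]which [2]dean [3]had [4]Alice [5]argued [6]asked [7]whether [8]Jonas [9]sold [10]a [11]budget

The displaced element is "which dean" (word 2).
It is linked across 1 clause boundary (Ø).
It functions as the subject of "asked", so the gap sits immediately after word 5 ("argued").
Base order: Alice had argued which dean asked whether Jonas sold a budget.

5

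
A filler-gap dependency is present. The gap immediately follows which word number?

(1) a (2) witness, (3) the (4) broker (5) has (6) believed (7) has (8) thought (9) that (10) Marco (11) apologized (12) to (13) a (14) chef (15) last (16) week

6

The displaced element is "a witness" (word 2).
It is linked across 1 clause boundary (Ø).
It functions as the subject of "thought", so the gap sits immediately after word 6 ("believed").
Base order: The broker has believed that a witness has thought that Marco apologized to a chef last week.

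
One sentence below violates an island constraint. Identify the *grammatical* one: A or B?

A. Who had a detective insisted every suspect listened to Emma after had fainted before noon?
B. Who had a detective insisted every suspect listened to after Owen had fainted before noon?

B

In A, the wh-phrase is extracted from inside an adjunct island (introduced by "after"), which blocks movement.
In B, the extraction path crosses only that-complement boundaries, which are transparent.
So B is grammatical.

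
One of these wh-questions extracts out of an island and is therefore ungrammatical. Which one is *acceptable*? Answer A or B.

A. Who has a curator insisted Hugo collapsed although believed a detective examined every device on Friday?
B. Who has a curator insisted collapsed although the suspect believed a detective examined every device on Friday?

B

In A, the wh-phrase is extracted from inside an adjunct island (introduced by "although"), which blocks movement.
In B, the extraction path crosses only that-complement boundaries, which are transparent.
So B is grammatical.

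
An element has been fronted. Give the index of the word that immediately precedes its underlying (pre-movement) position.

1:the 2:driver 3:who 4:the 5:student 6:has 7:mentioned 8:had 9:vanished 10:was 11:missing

The displaced element is "the driver" (word 2).
It is linked across 1 clause boundary (Ø).
It functions as the subject of "vanished", so the gap sits immediately after word 7 ("mentioned").
Base order: The student has mentioned that the driver had vanished.

7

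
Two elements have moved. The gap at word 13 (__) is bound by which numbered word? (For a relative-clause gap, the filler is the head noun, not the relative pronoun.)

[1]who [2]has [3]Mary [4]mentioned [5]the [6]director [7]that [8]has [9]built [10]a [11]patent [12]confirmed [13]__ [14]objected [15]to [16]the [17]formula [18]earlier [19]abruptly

The marked gap is the subject of "objected".
Its filler is the fronted wh-phrase "who", at word 1.
(The other dependency links word 6 to a gap after word 7.)

1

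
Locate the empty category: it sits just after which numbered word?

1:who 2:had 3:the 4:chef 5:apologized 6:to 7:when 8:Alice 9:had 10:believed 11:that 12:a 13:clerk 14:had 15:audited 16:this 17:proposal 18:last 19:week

The displaced element is "who" (word 1).
It functions as the object of the preposition "to" of "apologized", so the gap sits immediately after word 6 ("to").
Base order: The chef had apologized to who when Alice had believed that a clerk had audited this proposal last week.

6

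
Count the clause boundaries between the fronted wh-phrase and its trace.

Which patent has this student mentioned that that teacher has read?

1

"which patent" is extracted from the object of "read".
Boundaries crossed, outermost first: [that] — 1 in total.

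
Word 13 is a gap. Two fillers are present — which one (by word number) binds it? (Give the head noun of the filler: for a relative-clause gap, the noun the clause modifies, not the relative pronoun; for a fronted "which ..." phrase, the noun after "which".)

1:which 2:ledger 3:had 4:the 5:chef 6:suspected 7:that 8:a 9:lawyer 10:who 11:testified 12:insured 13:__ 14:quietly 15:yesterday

2

The marked gap is the direct object of "insured".
Its filler is the fronted wh-phrase "which ledger", at word 2.
(The other dependency links word 9 to a gap after word 10.)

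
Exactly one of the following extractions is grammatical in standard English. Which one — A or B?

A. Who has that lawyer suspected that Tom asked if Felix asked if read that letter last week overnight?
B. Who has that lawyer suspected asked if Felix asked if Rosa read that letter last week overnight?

In A, the wh-phrase is extracted from inside a wh-island (introduced by "if"), which blocks movement.
In B, the extraction path crosses only that-complement boundaries, which are transparent.
So B is grammatical.

B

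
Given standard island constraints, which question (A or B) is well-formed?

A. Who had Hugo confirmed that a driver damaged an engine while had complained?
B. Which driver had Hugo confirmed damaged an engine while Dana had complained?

B

In A, the wh-phrase is extracted from inside an adjunct island (introduced by "while"), which blocks movement.
In B, the extraction path crosses only that-complement boundaries, which are transparent.
So B is grammatical.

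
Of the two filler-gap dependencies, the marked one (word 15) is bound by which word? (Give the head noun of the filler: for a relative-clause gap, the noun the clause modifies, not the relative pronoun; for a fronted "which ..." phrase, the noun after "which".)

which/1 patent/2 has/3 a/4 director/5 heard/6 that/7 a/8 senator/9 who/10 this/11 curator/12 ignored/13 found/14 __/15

2

The marked gap is the direct object of "found".
Its filler is the fronted wh-phrase "which patent", at word 2.
(The other dependency links word 9 to a gap after word 13.)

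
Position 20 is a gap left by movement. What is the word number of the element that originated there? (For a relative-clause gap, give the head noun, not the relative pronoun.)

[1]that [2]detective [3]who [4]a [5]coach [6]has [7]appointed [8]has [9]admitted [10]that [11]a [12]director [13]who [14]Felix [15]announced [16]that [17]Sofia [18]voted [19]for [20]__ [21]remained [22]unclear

The gap at 20 is the prepositional object of "voted", inside a relative clause.
The relative pronoun is "who" (word 13); it is bound by the head noun immediately before it.
Its filler is the head noun "director", at word 12.

12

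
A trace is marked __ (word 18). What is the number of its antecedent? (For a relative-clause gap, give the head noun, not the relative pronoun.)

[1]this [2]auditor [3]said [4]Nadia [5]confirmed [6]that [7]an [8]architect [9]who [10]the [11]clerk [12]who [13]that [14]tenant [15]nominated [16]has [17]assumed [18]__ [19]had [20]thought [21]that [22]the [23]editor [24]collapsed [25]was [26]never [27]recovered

The gap at 18 is the subject of "thought", inside a relative clause.
The relative pronoun is "who" (word 9); it is bound by the head noun immediately before it.
Its filler is the head noun "architect", at word 8.

8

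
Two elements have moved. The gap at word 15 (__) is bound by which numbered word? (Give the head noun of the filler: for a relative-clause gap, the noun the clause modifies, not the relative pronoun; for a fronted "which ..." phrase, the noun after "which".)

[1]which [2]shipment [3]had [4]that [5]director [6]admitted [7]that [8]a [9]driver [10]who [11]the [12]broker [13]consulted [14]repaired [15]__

2

The marked gap is the direct object of "repaired".
Its filler is the fronted wh-phrase "which shipment", at word 2.
(The other dependency links word 9 to a gap after word 13.)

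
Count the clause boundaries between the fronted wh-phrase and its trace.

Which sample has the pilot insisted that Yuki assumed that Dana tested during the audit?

"which sample" is extracted from the object of "tested".
Boundaries crossed, outermost first: [that], [that] — 2 in total.

2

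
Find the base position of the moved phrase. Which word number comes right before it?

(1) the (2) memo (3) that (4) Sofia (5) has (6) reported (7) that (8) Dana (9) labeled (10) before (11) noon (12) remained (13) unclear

The displaced element is "the memo" (word 2).
It is linked across 1 clause boundary (that).
It functions as the direct object of "labeled", so the gap sits immediately after word 9 ("labeled").
Base order: Sofia has reported that Dana labeled the memo before noon.

9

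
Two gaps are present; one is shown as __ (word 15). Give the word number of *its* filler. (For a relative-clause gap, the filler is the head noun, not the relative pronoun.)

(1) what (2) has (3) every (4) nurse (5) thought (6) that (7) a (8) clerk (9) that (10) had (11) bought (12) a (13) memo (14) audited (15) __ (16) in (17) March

1

The marked gap is the direct object of "audited".
Its filler is the fronted wh-phrase "what", at word 1.
(The other dependency links word 8 to a gap after word 9.)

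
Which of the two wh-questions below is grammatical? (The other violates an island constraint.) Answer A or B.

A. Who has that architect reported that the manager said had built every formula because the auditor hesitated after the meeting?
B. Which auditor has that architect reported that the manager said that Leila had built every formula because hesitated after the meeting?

A

In B, the wh-phrase is extracted from inside an adjunct island (introduced by "because"), which blocks movement.
In A, the extraction path crosses only that-complement boundaries, which are transparent.
So A is grammatical.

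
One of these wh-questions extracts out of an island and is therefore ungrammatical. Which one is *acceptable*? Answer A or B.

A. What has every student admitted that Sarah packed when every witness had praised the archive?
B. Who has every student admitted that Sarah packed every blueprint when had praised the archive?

A

In B, the wh-phrase is extracted from inside an adjunct island (introduced by "when"), which blocks movement.
In A, the extraction path crosses only that-complement boundaries, which are transparent.
So A is grammatical.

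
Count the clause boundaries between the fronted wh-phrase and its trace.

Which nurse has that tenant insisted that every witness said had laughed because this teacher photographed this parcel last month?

2

"which nurse" is extracted from the subject of "laughed".
Boundaries crossed, outermost first: [that], [Ø] — 2 in total.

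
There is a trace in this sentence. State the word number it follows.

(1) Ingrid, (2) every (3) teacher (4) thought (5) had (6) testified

The displaced element is "Ingrid" (word 1).
It is linked across 1 clause boundary (Ø).
It functions as the subject of "testified", so the gap sits immediately after word 4 ("thought").
Base order: Every teacher thought that Ingrid had testified.

4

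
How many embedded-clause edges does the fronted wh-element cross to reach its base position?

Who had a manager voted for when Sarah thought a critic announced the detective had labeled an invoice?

"who" originates inside the matrix clause — no clause boundary is crossed.

0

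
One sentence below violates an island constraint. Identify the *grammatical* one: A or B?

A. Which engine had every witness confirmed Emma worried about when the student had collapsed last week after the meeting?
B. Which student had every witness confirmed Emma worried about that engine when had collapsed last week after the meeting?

A

In B, the wh-phrase is extracted from inside an adjunct island (introduced by "when"), which blocks movement.
In A, the extraction path crosses only that-complement boundaries, which are transparent.
So A is grammatical.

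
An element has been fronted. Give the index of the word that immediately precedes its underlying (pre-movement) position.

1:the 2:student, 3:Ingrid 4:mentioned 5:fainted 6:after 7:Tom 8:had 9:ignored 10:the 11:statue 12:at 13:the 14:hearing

The displaced element is "the student" (word 2).
It is linked across 1 clause boundary (Ø).
It functions as the subject of "fainted", so the gap sits immediately after word 4 ("mentioned").
Base order: Ingrid mentioned the student fainted after Tom had ignored the statue at the hearing.

4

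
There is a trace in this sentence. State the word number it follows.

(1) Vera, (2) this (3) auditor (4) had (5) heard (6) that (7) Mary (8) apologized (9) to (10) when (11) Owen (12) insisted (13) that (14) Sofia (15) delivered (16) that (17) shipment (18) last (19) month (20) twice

The displaced element is "Vera" (word 1).
It is linked across 1 clause boundary (that).
It functions as the object of the preposition "to" of "apologized", so the gap sits immediately after word 9 ("to").
Base order: This auditor had heard that Mary apologized to Vera when Owen insisted that Sofia delivered that shipment last month twice.

9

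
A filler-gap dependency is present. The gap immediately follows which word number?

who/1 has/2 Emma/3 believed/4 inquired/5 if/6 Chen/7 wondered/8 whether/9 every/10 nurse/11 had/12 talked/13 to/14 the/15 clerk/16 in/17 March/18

The displaced element is "who" (word 1).
It is linked across 1 clause boundary (Ø).
It functions as the subject of "inquired", so the gap sits immediately after word 4 ("believed").
Base order: Emma has believed that who inquired if Chen wondered whether every nurse had talked to the clerk in March.

4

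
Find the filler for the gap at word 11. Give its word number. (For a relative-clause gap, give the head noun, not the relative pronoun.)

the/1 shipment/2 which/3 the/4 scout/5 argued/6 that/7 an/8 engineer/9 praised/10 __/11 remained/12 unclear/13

The gap at 11 is the object of "praised", inside a relative clause.
The relative pronoun is "which" (word 3); it is bound by the head noun immediately before it.
Its filler is the head noun "shipment", at word 2.

2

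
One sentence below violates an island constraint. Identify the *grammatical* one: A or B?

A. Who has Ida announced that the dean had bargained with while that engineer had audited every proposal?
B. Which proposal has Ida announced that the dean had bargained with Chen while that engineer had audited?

In B, the wh-phrase is extracted from inside an adjunct island (introduced by "while"), which blocks movement.
In A, the extraction path crosses only that-complement boundaries, which are transparent.
So A is grammatical.

A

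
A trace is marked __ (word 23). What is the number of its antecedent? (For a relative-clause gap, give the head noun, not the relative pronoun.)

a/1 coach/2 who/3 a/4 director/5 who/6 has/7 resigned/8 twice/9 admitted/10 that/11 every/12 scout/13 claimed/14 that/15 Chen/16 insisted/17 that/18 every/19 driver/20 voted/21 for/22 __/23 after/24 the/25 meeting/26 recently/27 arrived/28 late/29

The gap at 23 is the prepositional object of "voted", inside a relative clause.
The relative pronoun is "who" (word 3); it is bound by the head noun immediately before it.
Its filler is the head noun "coach", at word 2.

2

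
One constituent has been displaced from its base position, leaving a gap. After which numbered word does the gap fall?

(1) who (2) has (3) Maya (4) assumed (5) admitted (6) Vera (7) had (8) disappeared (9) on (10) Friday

4

The displaced element is "who" (word 1).
It is linked across 1 clause boundary (Ø).
It functions as the subject of "admitted", so the gap sits immediately after word 4 ("assumed").
Base order: Maya has assumed that who admitted Vera had disappeared on Friday.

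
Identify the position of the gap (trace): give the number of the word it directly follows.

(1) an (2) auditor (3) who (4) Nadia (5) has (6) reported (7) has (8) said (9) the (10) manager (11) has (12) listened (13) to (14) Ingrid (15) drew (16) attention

6

The displaced element is "an auditor" (word 2).
It is linked across 1 clause boundary (Ø).
It functions as the subject of "said", so the gap sits immediately after word 6 ("reported").
Base order: Nadia has reported that an auditor has said the manager has listened to Ingrid.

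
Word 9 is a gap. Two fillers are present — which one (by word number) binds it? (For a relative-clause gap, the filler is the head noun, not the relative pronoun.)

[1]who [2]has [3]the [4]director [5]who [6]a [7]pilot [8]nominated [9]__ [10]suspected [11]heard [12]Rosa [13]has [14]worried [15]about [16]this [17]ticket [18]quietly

The marked gap is inside the relative clause, the direct object of "nominated".
Its filler is the head noun "director" (via "who"), at word 4.
(The other dependency links word 1 to a gap after word 10.)

4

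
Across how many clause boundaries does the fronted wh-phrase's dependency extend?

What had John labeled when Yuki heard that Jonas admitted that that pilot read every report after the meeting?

0

"what" originates inside the matrix clause — no clause boundary is crossed.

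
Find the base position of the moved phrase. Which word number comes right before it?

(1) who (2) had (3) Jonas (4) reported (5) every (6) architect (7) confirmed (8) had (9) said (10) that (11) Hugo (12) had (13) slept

The displaced element is "who" (word 1).
It is linked across 2 clause boundaries (Ø → Ø).
It functions as the subject of "said", so the gap sits immediately after word 7 ("confirmed").
Base order: Jonas had reported every architect confirmed that who had said that Hugo had slept.

7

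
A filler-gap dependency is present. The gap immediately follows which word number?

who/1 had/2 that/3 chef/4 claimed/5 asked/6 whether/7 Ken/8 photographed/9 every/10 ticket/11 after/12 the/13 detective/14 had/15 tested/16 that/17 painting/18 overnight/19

The displaced element is "who" (word 1).
It is linked across 1 clause boundary (Ø).
It functions as the subject of "asked", so the gap sits immediately after word 5 ("claimed").
Base order: That chef had claimed that who asked whether Ken photographed every ticket after the detective had tested that painting overnight.

5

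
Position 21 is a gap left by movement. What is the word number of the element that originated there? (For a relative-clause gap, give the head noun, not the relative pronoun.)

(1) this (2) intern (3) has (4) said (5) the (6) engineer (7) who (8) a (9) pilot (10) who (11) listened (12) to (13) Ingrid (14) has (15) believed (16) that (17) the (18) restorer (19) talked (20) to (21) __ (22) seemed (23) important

6

The gap at 21 is the prepositional object of "talked", inside a relative clause.
The relative pronoun is "who" (word 7); it is bound by the head noun immediately before it.
Its filler is the head noun "engineer", at word 6.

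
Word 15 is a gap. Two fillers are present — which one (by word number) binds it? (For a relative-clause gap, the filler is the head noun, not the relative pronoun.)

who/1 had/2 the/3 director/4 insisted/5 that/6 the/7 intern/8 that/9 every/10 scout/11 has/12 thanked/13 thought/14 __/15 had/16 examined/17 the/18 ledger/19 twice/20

1

The marked gap is the subject of "examined".
Its filler is the fronted wh-phrase "who", at word 1.
(The other dependency links word 8 to a gap after word 13.)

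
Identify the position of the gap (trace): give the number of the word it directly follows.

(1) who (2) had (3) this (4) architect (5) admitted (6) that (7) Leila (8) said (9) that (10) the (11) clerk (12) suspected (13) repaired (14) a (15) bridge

12

The displaced element is "who" (word 1).
It is linked across 3 clause boundaries (that → that → Ø).
It functions as the subject of "repaired", so the gap sits immediately after word 12 ("suspected").
Base order: This architect had admitted that Leila said that the clerk suspected that who repaired a bridge.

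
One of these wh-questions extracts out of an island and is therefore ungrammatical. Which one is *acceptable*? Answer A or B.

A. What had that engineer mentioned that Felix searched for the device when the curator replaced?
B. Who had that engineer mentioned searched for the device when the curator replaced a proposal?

B

In A, the wh-phrase is extracted from inside an adjunct island (introduced by "when"), which blocks movement.
In B, the extraction path crosses only that-complement boundaries, which are transparent.
So B is grammatical.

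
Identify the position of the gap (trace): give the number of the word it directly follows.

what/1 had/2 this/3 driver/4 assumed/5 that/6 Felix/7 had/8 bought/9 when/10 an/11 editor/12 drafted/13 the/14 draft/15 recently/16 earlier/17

9

The displaced element is "what" (word 1).
It is linked across 1 clause boundary (that).
It functions as the direct object of "bought", so the gap sits immediately after word 9 ("bought").
Base order: This driver had assumed that Felix had bought what when an editor drafted the draft recently earlier.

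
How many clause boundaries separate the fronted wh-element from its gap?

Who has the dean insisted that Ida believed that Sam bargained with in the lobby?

2

"who" is extracted from the PP object of "bargained".
Boundaries crossed, outermost first: [that], [that] — 2 in total.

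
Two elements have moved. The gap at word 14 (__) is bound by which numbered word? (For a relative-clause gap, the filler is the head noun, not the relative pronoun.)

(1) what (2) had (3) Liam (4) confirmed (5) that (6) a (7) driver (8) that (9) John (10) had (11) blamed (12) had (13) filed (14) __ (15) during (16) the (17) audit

The marked gap is the direct object of "filed".
Its filler is the fronted wh-phrase "what", at word 1.
(The other dependency links word 7 to a gap after word 11.)

1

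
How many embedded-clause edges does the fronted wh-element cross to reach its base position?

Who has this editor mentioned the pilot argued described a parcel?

2

"who" is extracted from the subject of "described".
Boundaries crossed, outermost first: [Ø], [Ø] — 2 in total.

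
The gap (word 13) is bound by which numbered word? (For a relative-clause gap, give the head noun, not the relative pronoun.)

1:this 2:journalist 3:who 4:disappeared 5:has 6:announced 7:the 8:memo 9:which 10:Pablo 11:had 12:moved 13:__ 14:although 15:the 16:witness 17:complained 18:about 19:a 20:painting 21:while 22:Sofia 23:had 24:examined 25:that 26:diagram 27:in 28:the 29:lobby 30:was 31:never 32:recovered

The gap at 13 is the object of "moved", inside a relative clause.
The relative pronoun is "which" (word 9); it is bound by the head noun immediately before it.
Its filler is the head noun "memo", at word 8.

8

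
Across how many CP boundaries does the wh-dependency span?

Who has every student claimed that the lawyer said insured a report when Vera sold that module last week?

2

"who" is extracted from the subject of "insured".
Boundaries crossed, outermost first: [that], [Ø] — 2 in total.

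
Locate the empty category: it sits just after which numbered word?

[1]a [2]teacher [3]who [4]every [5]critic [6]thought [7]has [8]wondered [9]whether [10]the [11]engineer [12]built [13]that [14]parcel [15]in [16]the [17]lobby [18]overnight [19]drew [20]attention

6

The displaced element is "a teacher" (word 2).
It is linked across 1 clause boundary (Ø).
It functions as the subject of "wondered", so the gap sits immediately after word 6 ("thought").
Base order: Every critic thought a teacher has wondered whether the engineer built that parcel in the lobby overnight.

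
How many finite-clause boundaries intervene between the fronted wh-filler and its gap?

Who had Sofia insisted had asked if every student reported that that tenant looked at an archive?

1

"who" is extracted from the subject of "asked".
Boundaries crossed, outermost first: [Ø] — 1 in total.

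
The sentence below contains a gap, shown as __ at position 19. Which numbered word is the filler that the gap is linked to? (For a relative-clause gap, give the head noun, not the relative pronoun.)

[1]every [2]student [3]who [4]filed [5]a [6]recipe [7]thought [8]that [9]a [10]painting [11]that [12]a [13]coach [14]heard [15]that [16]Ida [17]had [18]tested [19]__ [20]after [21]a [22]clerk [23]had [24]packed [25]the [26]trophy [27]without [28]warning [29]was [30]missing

The gap at 19 is the object of "tested", inside a relative clause.
The relative pronoun is "that" (word 11); it is bound by the head noun immediately before it.
Its filler is the head noun "painting", at word 10.

10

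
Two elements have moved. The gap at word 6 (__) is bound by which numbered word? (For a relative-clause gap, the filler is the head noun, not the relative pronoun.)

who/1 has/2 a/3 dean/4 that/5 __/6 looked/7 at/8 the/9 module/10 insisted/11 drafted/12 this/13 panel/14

The marked gap is inside the relative clause, the subject of "looked".
Its filler is the head noun "dean" (via "that"), at word 4.
(The other dependency links word 1 to a gap after word 11.)

4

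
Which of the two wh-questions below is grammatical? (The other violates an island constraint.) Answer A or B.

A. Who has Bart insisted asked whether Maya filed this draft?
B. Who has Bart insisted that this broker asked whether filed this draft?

In B, the wh-phrase is extracted from inside a wh-island (introduced by "whether"), which blocks movement.
In A, the extraction path crosses only that-complement boundaries, which are transparent.
So A is grammatical.

A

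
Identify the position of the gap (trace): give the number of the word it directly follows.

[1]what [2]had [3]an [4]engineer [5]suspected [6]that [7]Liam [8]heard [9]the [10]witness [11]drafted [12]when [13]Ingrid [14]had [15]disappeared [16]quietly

11

The displaced element is "what" (word 1).
It is linked across 2 clause boundaries (that → Ø).
It functions as the direct object of "drafted", so the gap sits immediately after word 11 ("drafted").
Base order: An engineer had suspected that Liam heard the witness drafted what when Ingrid had disappeared quietly.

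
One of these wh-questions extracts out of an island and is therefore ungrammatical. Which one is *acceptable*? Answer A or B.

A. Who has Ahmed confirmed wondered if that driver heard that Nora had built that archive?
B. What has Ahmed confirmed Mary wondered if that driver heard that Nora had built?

A

In B, the wh-phrase is extracted from inside a wh-island (introduced by "if"), which blocks movement.
In A, the extraction path crosses only that-complement boundaries, which are transparent.
So A is grammatical.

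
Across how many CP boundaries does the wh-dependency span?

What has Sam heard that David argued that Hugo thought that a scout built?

"what" is extracted from the object of "built".
Boundaries crossed, outermost first: [that], [that], [that] — 3 in total.

3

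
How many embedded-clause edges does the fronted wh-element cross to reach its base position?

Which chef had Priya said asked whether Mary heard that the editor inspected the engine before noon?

"which chef" is extracted from the subject of "asked".
Boundaries crossed, outermost first: [Ø] — 1 in total.

1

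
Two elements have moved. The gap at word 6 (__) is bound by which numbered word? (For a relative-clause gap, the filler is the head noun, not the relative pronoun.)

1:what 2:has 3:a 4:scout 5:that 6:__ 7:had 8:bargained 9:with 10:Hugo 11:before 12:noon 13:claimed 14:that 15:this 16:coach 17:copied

4

The marked gap is inside the relative clause, the subject of "bargained".
Its filler is the head noun "scout" (via "that"), at word 4.
(The other dependency links word 1 to a gap after word 17.)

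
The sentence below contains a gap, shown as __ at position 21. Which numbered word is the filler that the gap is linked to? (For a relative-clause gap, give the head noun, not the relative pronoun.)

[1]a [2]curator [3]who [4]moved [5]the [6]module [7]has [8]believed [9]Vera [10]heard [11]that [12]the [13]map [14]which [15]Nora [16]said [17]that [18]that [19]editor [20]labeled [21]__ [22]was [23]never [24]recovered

The gap at 21 is the object of "labeled", inside a relative clause.
The relative pronoun is "which" (word 14); it is bound by the head noun immediately before it.
Its filler is the head noun "map", at word 13.

13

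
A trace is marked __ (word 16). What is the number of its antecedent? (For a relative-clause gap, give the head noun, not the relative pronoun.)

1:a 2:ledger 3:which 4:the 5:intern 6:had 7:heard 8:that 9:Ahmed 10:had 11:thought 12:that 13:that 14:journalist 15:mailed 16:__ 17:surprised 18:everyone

2

The gap at 16 is the object of "mailed", inside a relative clause.
The relative pronoun is "which" (word 3); it is bound by the head noun immediately before it.
Its filler is the head noun "ledger", at word 2.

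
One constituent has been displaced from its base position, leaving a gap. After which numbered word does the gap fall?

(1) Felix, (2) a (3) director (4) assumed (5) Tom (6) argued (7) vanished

6

The displaced element is "Felix" (word 1).
It is linked across 2 clause boundaries (Ø → Ø).
It functions as the subject of "vanished", so the gap sits immediately after word 6 ("argued").
Base order: A director assumed Tom argued Felix vanished.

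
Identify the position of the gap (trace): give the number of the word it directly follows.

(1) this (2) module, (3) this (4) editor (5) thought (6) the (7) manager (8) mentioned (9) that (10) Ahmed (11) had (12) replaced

The displaced element is "this module" (word 2).
It is linked across 2 clause boundaries (Ø → that).
It functions as the direct object of "replaced", so the gap sits immediately after word 12 ("replaced").
Base order: This editor thought the manager mentioned that Ahmed had replaced this module.

12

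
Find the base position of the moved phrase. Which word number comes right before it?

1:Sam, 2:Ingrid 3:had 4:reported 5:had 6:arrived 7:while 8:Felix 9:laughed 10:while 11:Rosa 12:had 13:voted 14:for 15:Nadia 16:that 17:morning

The displaced element is "Sam" (word 1).
It is linked across 1 clause boundary (Ø).
It functions as the subject of "arrived", so the gap sits immediately after word 4 ("reported").
Base order: Ingrid had reported that Sam had arrived while Felix laughed while Rosa had voted for Nadia that morning.

4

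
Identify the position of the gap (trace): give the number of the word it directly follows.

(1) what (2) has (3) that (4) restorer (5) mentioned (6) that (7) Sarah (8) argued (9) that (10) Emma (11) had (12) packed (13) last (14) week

12

The displaced element is "what" (word 1).
It is linked across 2 clause boundaries (that → that).
It functions as the direct object of "packed", so the gap sits immediately after word 12 ("packed").
Base order: That restorer has mentioned that Sarah argued that Emma had packed what last week.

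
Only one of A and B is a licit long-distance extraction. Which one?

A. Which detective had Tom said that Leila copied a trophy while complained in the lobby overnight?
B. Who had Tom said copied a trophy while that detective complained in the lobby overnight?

In A, the wh-phrase is extracted from inside an adjunct island (introduced by "while"), which blocks movement.
In B, the extraction path crosses only that-complement boundaries, which are transparent.
So B is grammatical.

B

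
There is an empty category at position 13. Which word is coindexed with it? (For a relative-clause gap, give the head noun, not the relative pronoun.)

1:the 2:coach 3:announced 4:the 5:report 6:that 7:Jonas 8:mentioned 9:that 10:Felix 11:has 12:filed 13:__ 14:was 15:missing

5

The gap at 13 is the object of "filed", inside a relative clause.
The relative pronoun is "that" (word 6); it is bound by the head noun immediately before it.
Its filler is the head noun "report", at word 5.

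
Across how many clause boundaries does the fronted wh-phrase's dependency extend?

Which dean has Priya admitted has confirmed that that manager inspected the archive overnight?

1

"which dean" is extracted from the subject of "confirmed".
Boundaries crossed, outermost first: [Ø] — 1 in total.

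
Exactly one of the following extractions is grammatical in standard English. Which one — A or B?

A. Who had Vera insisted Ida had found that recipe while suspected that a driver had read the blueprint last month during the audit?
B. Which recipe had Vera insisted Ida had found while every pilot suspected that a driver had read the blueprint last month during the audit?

In A, the wh-phrase is extracted from inside an adjunct island (introduced by "while"), which blocks movement.
In B, the extraction path crosses only that-complement boundaries, which are transparent.
So B is grammatical.

B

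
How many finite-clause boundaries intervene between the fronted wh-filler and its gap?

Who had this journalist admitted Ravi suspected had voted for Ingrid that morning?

"who" is extracted from the subject of "voted".
Boundaries crossed, outermost first: [Ø], [Ø] — 2 in total.

2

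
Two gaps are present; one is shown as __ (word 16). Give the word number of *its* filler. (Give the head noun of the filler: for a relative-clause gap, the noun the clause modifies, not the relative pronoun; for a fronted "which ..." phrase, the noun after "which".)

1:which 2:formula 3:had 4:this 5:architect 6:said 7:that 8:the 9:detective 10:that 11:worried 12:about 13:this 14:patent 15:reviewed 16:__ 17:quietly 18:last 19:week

2

The marked gap is the direct object of "reviewed".
Its filler is the fronted wh-phrase "which formula", at word 2.
(The other dependency links word 9 to a gap after word 10.)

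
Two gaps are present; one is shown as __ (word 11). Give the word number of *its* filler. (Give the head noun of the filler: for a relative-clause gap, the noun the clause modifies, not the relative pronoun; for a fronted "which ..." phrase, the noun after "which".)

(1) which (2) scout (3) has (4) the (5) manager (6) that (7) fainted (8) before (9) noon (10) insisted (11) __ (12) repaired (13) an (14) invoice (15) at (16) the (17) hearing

The marked gap is the subject of "repaired".
Its filler is the fronted wh-phrase "which scout", at word 2.
(The other dependency links word 5 to a gap after word 6.)

2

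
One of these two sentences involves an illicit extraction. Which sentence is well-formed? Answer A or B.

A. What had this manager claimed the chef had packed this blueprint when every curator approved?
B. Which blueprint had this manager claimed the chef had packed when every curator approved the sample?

In A, the wh-phrase is extracted from inside an adjunct island (introduced by "when"), which blocks movement.
In B, the extraction path crosses only that-complement boundaries, which are transparent.
So B is grammatical.

B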